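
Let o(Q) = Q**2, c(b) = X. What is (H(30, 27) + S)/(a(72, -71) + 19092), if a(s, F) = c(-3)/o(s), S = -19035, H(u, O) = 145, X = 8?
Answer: -12240720/12371617 ≈ -0.98942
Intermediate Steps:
c(b) = 8
a(s, F) = 8/s**2 (a(s, F) = 8/(s**2) = 8/s**2)
(H(30, 27) + S)/(a(72, -71) + 19092) = (145 - 19035)/(8/72**2 + 19092) = -18890/(8*(1/5184) + 19092) = -18890/(1/648 + 19092) = -18890/12371617/648 = -18890*648/12371617 = -12240720/12371617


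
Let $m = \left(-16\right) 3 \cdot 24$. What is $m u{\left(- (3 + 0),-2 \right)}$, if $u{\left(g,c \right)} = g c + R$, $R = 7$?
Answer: $-14976$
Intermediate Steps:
$m = -1152$ ($m = \left(-48\right) 24 = -1152$)
$u{\left(g,c \right)} = 7 + c g$ ($u{\left(g,c \right)} = g c + 7 = c g + 7 = 7 + c g$)
$m u{\left(- (3 + 0),-2 \right)} = - 1152 \left(7 - 2 \left(- (3 + 0)\right)\right) = - 1152 \left(7 - 2 \left(\left(-1\right) 3\right)\right) = - 1152 \left(7 - -6\right) = - 1152 \left(7 + 6\right) = \left(-1152\right) 13 = -14976$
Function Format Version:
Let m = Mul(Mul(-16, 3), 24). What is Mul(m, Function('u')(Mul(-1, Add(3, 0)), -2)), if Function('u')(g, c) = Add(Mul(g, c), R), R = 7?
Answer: -14976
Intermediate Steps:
m = -1152 (m = Mul(-48, 24) = -1152)
Function('u')(g, c) = Add(7, Mul(c, g)) (Function('u')(g, c) = Add(Mul(g, c), 7) = Add(Mul(c, g), 7) = Add(7, Mul(c, g)))
Mul(m, Function('u')(Mul(-1, Add(3, 0)), -2)) = Mul(-1152, Add(7, Mul(-2, Mul(-1, Add(3, 0))))) = Mul(-1152, Add(7, Mul(-2, Mul(-1, 3)))) = Mul(-1152, Add(7, Mul(-2, -3))) = Mul(-1152, Add(7, 6)) = Mul(-1152, 13) = -14976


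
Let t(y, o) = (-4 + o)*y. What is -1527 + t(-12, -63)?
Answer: -723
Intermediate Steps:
t(y, o) = y*(-4 + o)
-1527 + t(-12, -63) = -1527 - 12*(-4 - 63) = -1527 - 12*(-67) = -1527 + 804 = -723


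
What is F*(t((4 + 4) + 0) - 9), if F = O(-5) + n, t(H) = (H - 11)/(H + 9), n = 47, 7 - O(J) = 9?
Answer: -7020/17 ≈ -412.94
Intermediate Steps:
O(J) = -2 (O(J) = 7 - 1*9 = 7 - 9 = -2)
t(H) = (-11 + H)/(9 + H)
F = 45 (F = -2 + 47 = 45)
F*(t((4 + 4) + 0) - 9) = 45*((-11 + ((4 + 4) + 0))/(9 + ((4 + 4) + 0)) - 9) = 45*((-11 + (8 + 0))/(9 + (8 + 0)) - 9) = 45*((-11 + 8)/(9 + 8) - 9) = 45*(-3/17 - 9) = 45*(-156/17) = -7020/17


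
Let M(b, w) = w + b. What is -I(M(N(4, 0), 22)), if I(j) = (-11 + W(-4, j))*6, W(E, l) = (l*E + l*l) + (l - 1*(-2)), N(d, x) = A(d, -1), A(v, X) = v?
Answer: -3534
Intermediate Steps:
N(d, x) = d
W(E, l) = 2 + l + l² + E*l (W(E, l) = (E*l + l²) + (l + 2) = (l² + E*l) + (2 + l) = 2 + l + l² + E*l)
M(b, w) = b + w
I(j) = -54 - 18*j + 6*j² (I(j) = (-11 + (2 + j + j² - 4*j))*6 = (-11 + (2 + j² - 3*j))*6 = (-9 + j² - 3*j)*6 = -54 - 18*j + 6*j²)
-I(M(N(4, 0), 22)) = -(-54 - 18*(4 + 22) + 6*(4 + 22)²) = -(-54 - 18*26 + 6*26²) = -(-54 - 468 + 6*676) = -(-54 - 468 + 4056) = -1*3534 = -3534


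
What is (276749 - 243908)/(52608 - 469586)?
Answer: -32841/416978 ≈ -0.078760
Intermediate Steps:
(276749 - 243908)/(52608 - 469586) = 32841/(-416978) = 32841*(-1/416978) = -32841/416978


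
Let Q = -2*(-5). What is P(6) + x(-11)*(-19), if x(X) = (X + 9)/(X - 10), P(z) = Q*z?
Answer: 1222/21 ≈ 58.190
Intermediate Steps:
Q = 10
P(z) = 10*z
x(X) = (9 + X)/(-10 + X)
P(6) + x(-11)*(-19) = 10*6 + ((9 - 11)/(-10 - 11))*(-19) = 60 + (-2/(-21))*(-19) = 60 - 1/21*(-2)*(-19) = 60 + (2/21)*(-19) = 60 - 38/21 = 1222/21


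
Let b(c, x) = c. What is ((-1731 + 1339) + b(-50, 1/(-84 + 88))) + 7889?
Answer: 7447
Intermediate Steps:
((-1731 + 1339) + b(-50, 1/(-84 + 88))) + 7889 = ((-1731 + 1339) - 50) + 7889 = (-392 - 50) + 7889 = -442 + 7889 = 7447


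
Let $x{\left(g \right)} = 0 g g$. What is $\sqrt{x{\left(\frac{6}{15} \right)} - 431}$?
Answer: $i \sqrt{431} \approx 20.761 i$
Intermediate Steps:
$x{\left(g \right)} = 0$ ($x{\left(g \right)} = 0 g = 0$)
$\sqrt{x{\left(\frac{6}{15} \right)} - 431} = \sqrt{0 - 431} = \sqrt{-431} = i \sqrt{431}$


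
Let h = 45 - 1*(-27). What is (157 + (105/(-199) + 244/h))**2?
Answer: 327897100129/12830724 ≈ 25556.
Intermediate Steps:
h = 72 (h = 45 + 27 = 72)
(157 + (105/(-199) + 244/h))**2 = (157 + (105/(-199) + 244/72))**2 = (157 + (105*(-1/199) + 244*(1/72)))**2 = (157 + (-105/199 + 61/18))**2 = (157 + 10249/3582)**2 = (572623/3582)**2 = 327897100129/12830724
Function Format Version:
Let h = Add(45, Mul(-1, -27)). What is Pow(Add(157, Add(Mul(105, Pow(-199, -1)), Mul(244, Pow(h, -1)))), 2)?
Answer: Rational(327897100129, 12830724) ≈ 25556.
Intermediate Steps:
h = 72 (h = Add(45, 27) = 72)
Pow(Add(157, Add(Mul(105, Pow(-199, -1)), Mul(244, Pow(h, -1)))), 2) = Pow(Add(157, Add(Mul(105, Pow(-199, -1)), Mul(244, Pow(72, -1)))), 2) = Pow(Add(157, Add(Mul(105, Rational(-1, 199)), Mul(244, Rational(1, 72)))), 2) = Pow(Add(157, Add(Rational(-105, 199), Rational(61, 18))), 2) = Pow(Add(157, Rational(10249, 3582)), 2) = Pow(Rational(572623, 3582), 2) = Rational(327897100129, 12830724)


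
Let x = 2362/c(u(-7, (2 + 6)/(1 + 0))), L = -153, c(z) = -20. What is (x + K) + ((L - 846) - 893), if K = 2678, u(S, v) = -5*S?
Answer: 6679/10 ≈ 667.90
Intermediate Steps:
x = -1181/10 (x = 2362/(-20) = 2362*(-1/20) = -1181/10 ≈ -118.10)
(x + K) + ((L - 846) - 893) = (-1181/10 + 2678) + ((-153 - 846) - 893) = 25599/10 + (-999 - 893) = 25599/10 - 1892 = 6679/10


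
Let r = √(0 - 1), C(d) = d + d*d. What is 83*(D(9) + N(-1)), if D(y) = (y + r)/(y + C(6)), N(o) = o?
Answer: -1162/17 + 83*I/51 ≈ -68.353 + 1.6275*I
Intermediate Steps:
C(d) = d + d²
r = I (r = √(-1) = I ≈ 1.0*I)
D(y) = (I + y)/(42 + y) (D(y) = (y + I)/(y + 6*(1 + 6)) = (I + y)/(y + 6*7) = (I + y)/(y + 42) = (I + y)/(42 + y))
83*(D(9) + N(-1)) = 83*((I + 9)/(42 + 9) - 1) = 83*((9 + I)/51 - 1) = 83*((3/17 + I/51) - 1) = 83*(-14/17 + I/51) = -1162/17 + 83*I/51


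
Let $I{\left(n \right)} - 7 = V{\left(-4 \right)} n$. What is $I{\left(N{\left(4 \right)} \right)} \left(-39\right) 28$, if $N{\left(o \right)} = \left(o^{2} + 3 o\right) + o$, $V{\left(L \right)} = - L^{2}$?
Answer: $551460$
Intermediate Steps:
$N{\left(o \right)} = o^{2} + 4 o$
$I{\left(n \right)} = 7 - 16 n$ ($I{\left(n \right)} = 7 + - \left(-4\right)^{2} n = 7 + \left(-1\right) 16 n = 7 - 16 n$)
$I{\left(N{\left(4 \right)} \right)} \left(-39\right) 28 = \left(7 - 16 \cdot 4 \left(4 + 4\right)\right) \left(-39\right) 28 = \left(7 - 16 \cdot 4 \cdot 8\right) \left(-39\right) 28 = \left(7 - 512\right) \left(-39\right) 28 = \left(-505\right) \left(-39\right) 28 = 19695 \cdot 28 = 551460$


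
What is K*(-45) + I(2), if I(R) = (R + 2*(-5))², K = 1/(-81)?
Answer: 581/9 ≈ 64.556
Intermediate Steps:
K = -1/81 ≈ -0.012346
I(R) = (-10 + R)² (I(R) = (R - 10)² = (-10 + R)²)
K*(-45) + I(2) = -1/81*(-45) + (-10 + 2)² = 5/9 + (-8)² = 5/9 + 64 = 581/9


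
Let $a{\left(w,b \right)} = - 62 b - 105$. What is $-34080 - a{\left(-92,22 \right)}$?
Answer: $-32611$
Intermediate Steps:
$a{\left(w,b \right)} = -105 - 62 b$
$-34080 - a{\left(-92,22 \right)} = -34080 - \left(-105 - 1364\right) = -34080 - -1469 = -34080 + 1469 = -32611$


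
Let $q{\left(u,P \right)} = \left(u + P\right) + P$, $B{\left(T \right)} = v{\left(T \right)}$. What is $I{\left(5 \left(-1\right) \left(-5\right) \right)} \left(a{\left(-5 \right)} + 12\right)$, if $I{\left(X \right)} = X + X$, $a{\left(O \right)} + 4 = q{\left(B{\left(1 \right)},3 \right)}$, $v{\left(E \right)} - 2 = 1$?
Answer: $850$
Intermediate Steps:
$v{\left(E \right)} = 3$ ($v{\left(E \right)} = 2 + 1 = 3$)
$B{\left(T \right)} = 3$
$q{\left(u,P \right)} = u + 2 P$ ($q{\left(u,P \right)} = \left(P + u\right) + P = u + 2 P$)
$a{\left(O \right)} = 5$ ($a{\left(O \right)} = -4 + \left(3 + 2 \cdot 3\right) = -4 + \left(3 + 6\right) = -4 + 9 = 5$)
$I{\left(X \right)} = 2 X$
$I{\left(5 \left(-1\right) \left(-5\right) \right)} \left(a{\left(-5 \right)} + 12\right) = 2 \cdot 5 \left(-1\right) \left(-5\right) \left(5 + 12\right) = 2 \left(\left(-5\right) \left(-5\right)\right) 17 = 2 \cdot 25 \cdot 17 = 50 \cdot 17 = 850$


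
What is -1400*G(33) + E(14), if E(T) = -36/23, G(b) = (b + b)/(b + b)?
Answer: -32236/23 ≈ -1401.6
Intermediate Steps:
G(b) = 1 (G(b) = (2*b)/((2*b)) = (2*b)*(1/(2*b)) = 1)
E(T) = -36/23 (E(T) = -36*1/23 = -36/23)
-1400*G(33) + E(14) = -1400*1 - 36/23 = -1400 - 36/23 = -32236/23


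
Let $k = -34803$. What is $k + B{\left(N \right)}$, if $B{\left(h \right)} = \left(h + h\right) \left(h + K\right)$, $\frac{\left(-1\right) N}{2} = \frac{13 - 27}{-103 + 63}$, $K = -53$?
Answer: $- \frac{1736391}{50} \approx -34728.0$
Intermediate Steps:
$N = - \frac{7}{10}$ ($N = - 2 \frac{13 - 27}{-103 + 63} = - 2 \left(- \frac{14}{-40}\right) = - 2 \left(\left(-14\right) \left(- \frac{1}{40}\right)\right) = \left(-2\right) \frac{7}{20} = - \frac{7}{10} \approx -0.7$)
$B{\left(h \right)} = 2 h \left(-53 + h\right)$ ($B{\left(h \right)} = \left(h + h\right) \left(h - 53\right) = 2 h \left(-53 + h\right)$)
$k + B{\left(N \right)} = -34803 + 2 \left(- \frac{7}{10}\right) \left(-53 - \frac{7}{10}\right) = -34803 + 2 \left(- \frac{7}{10}\right) \left(- \frac{537}{10}\right) = -34803 + \frac{3759}{50} = - \frac{1736391}{50}$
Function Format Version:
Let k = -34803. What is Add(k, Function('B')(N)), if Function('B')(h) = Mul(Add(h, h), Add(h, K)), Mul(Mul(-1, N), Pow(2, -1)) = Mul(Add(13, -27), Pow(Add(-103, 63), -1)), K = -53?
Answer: Rational(-1736391, 50) ≈ -34728.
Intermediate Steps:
N = Rational(-7, 10) (N = Mul(-2, Mul(Add(13, -27), Pow(Add(-103, 63), -1))) = Mul(-2, Mul(-14, Pow(-40, -1))) = Mul(-2, Mul(-14, Rational(-1, 40))) = Mul(-2, Rational(7, 20)) = Rational(-7, 10) ≈ -0.70000)
Function('B')(h) = Mul(2, h, Add(-53, h)) (Function('B')(h) = Mul(Add(h, h), Add(h, -53)) = Mul(Mul(2, h), Add(-53, h)) = Mul(2, h, Add(-53, h)))
Add(k, Function('B')(N)) = Add(-34803, Mul(2, Rational(-7, 10), Add(-53, Rational(-7, 10)))) = Add(-34803, Mul(2, Rational(-7, 10), Rational(-537, 10))) = Add(-34803, Rational(3759, 50)) = Rational(-1736391, 50)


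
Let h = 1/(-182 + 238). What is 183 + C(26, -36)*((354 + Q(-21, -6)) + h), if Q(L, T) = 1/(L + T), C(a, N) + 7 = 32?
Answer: 13657171/1512 ≈ 9032.5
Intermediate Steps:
C(a, N) = 25 (C(a, N) = -7 + 32 = 25)
h = 1/56 ≈ 0.017857
183 + C(26, -36)*((354 + Q(-21, -6)) + h) = 183 + 25*((354 + 1/(-21 - 6)) + 1/56) = 183 + 25*((354 + 1/(-27)) + 1/56) = 183 + 25*((354 - 1/27) + 1/56) = 183 + 25*(9557/27 + 1/56) = 183 + 25*(535219/1512) = 183 + 13380475/1512 = 13657171/1512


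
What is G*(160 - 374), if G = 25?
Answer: -5350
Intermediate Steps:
G*(160 - 374) = 25*(160 - 374) = 25*(-214) = -5350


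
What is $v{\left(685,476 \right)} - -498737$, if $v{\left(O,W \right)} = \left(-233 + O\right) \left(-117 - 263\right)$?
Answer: $326977$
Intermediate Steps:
$v{\left(O,W \right)} = 88540 - 380 O$ ($v{\left(O,W \right)} = \left(-233 + O\right) \left(-380\right) = 88540 - 380 O$)
$v{\left(685,476 \right)} - -498737 = \left(88540 - 260300\right) - -498737 = \left(88540 - 260300\right) + 498737 = -171760 + 498737 = 326977$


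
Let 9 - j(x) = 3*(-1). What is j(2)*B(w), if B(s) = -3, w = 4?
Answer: -36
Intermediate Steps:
j(x) = 12 (j(x) = 9 - 3*(-1) = 9 - 1*(-3) = 9 + 3 = 12)
j(2)*B(w) = 12*(-3) = -36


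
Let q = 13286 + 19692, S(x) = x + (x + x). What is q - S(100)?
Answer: 32678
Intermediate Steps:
S(x) = 3*x (S(x) = x + 2*x = 3*x)
q = 32978
q - S(100) = 32978 - 3*100 = 32978 - 1*300 = 32978 - 300 = 32678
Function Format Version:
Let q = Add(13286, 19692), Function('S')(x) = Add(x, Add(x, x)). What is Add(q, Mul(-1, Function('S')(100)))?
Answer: 32678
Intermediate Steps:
Function('S')(x) = Mul(3, x) (Function('S')(x) = Add(x, Mul(2, x)) = Mul(3, x))
q = 32978
Add(q, Mul(-1, Function('S')(100))) = Add(32978, Mul(-1, Mul(3, 100))) = Add(32978, Mul(-1, 300)) = Add(32978, -300) = 32678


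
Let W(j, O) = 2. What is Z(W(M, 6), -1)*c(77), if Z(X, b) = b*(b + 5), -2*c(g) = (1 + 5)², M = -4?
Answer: 72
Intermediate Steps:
c(g) = -18 (c(g) = -(1 + 5)²/2 = -½*6² = -½*36 = -18)
Z(X, b) = b*(5 + b)
Z(W(M, 6), -1)*c(77) = -(5 - 1)*(-18) = -1*4*(-18) = -4*(-18) = 72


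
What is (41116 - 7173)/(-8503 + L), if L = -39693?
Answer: -33943/48196 ≈ -0.70427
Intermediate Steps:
(41116 - 7173)/(-8503 + L) = (41116 - 7173)/(-8503 - 39693) = 33943/(-48196) = 33943*(-1/48196) = -33943/48196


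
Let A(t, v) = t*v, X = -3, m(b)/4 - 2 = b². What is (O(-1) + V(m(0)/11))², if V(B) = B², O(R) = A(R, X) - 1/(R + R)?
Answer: 950625/58564 ≈ 16.232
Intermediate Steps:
m(b) = 8 + 4*b²
O(R) = -3*R - 1/(2*R) (O(R) = R*(-3) - 1/(R + R) = -3*R - 1/(2*R))
(O(-1) + V(m(0)/11))² = ((-3*(-1) - ½/(-1)) + ((8 + 4*0²)/11)²)² = ((3 - ½*(-1)) + ((8 + 4*0)*(1/11))²)² = ((3 + ½) + ((8 + 0)*(1/11))²)² = (7/2 + (8*(1/11))²)² = (7/2 + (8/11)²)² = (7/2 + 64/121)² = (975/242)² = 950625/58564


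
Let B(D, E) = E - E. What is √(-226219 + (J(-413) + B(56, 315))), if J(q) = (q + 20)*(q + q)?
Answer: √98399 ≈ 313.69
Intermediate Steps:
B(D, E) = 0
J(q) = 2*q*(20 + q) (J(q) = (20 + q)*(2*q) = 2*q*(20 + q))
√(-226219 + (J(-413) + B(56, 315))) = √(-226219 + (2*(-413)*(20 - 413) + 0)) = √(-226219 + (2*(-413)*(-393) + 0)) = √(-226219 + (324618 + 0)) = √(-226219 + 324618) = √98399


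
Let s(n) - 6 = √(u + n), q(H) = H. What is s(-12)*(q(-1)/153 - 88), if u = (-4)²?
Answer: -107720/153 ≈ -704.05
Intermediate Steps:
u = 16
s(n) = 6 + √(16 + n)
s(-12)*(q(-1)/153 - 88) = (6 + √(16 - 12))*(-1/153 - 88) = (6 + √4)*(-1*1/153 - 88) = (6 + 2)*(-1/153 - 88) = 8*(-13465/153) = -107720/153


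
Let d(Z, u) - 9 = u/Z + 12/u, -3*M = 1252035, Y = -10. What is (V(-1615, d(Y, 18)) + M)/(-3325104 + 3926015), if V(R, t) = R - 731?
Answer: -419691/600911 ≈ -0.69842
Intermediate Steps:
M = -417345 (M = -1/3*1252035 = -417345)
d(Z, u) = 9 + 12/u + u/Z (d(Z, u) = 9 + (u/Z + 12/u) = 9 + (12/u + u/Z) = 9 + 12/u + u/Z)
V(R, t) = -731 + R
(V(-1615, d(Y, 18)) + M)/(-3325104 + 3926015) = ((-731 - 1615) - 417345)/(-3325104 + 3926015) = (-2346 - 417345)/600911 = -419691*1/600911 = -419691/600911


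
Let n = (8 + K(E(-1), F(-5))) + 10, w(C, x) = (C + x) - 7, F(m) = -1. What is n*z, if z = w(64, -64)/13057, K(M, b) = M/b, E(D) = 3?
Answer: -105/13057 ≈ -0.0080417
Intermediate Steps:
w(C, x) = -7 + C + x
n = 15 (n = (8 + 3/(-1)) + 10 = (8 + 3*(-1)) + 10 = (8 - 3) + 10 = 5 + 10 = 15)
z = -7/13057 (z = (-7 + 64 - 64)/13057 = -7*1/13057 = -7/13057 ≈ -0.00053611)
n*z = 15*(-7/13057) = -105/13057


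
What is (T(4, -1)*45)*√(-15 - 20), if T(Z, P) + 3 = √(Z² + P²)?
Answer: 45*I*√35*(-3 + √17) ≈ 299.0*I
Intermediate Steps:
T(Z, P) = -3 + √(P² + Z²) (T(Z, P) = -3 + √(Z² + P²) = -3 + √(P² + Z²))
(T(4, -1)*45)*√(-15 - 20) = ((-3 + √((-1)² + 4²))*45)*√(-15 - 20) = ((-3 + √(1 + 16))*45)*√(-35) = ((-3 + √17)*45)*(I*√35) = (-135 + 45*√17)*(I*√35) = I*√35*(-135 + 45*√17)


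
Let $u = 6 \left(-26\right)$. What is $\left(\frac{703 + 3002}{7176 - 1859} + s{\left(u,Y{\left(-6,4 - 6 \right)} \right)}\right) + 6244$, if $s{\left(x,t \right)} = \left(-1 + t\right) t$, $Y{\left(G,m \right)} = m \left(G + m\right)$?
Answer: $\frac{2652241}{409} \approx 6484.7$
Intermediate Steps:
$u = -156$
$s{\left(x,t \right)} = t \left(-1 + t\right)$
$\left(\frac{703 + 3002}{7176 - 1859} + s{\left(u,Y{\left(-6,4 - 6 \right)} \right)}\right) + 6244 = \left(\frac{703 + 3002}{7176 - 1859} + \left(4 - 6\right) \left(-6 + \left(4 - 6\right)\right) \left(-1 + \left(4 - 6\right) \left(-6 + \left(4 - 6\right)\right)\right)\right) + 6244 = \left(\frac{3705}{5317} + \left(4 - 6\right) \left(-6 + \left(4 - 6\right)\right) \left(-1 + \left(4 - 6\right) \left(-6 + \left(4 - 6\right)\right)\right)\right) + 6244 = \left(3705 \cdot \frac{1}{5317} + - 2 \left(-6 - 2\right) \left(-1 - 2 \left(-6 - 2\right)\right)\right) + 6244 = \left(\frac{285}{409} + \left(-2\right) \left(-8\right) \left(-1 - -16\right)\right) + 6244 = \left(\frac{285}{409} + 16 \left(-1 + 16\right)\right) + 6244 = \left(\frac{285}{409} + 16 \cdot 15\right) + 6244 = \left(\frac{285}{409} + 240\right) + 6244 = \frac{98445}{409} + 6244 = \frac{2652241}{409}$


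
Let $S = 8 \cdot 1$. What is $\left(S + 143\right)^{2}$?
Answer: $22801$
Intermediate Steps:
$S = 8$
$\left(S + 143\right)^{2} = \left(8 + 143\right)^{2} = 151^{2} = 22801$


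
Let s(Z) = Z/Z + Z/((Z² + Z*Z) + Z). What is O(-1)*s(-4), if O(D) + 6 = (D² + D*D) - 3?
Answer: -6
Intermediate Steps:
O(D) = -9 + 2*D² (O(D) = -6 + ((D² + D*D) - 3) = -6 + ((D² + D²) - 3) = -6 + (2*D² - 3) = -6 + (-3 + 2*D²) = -9 + 2*D²)
s(Z) = 1 + Z/(Z + 2*Z²) (s(Z) = 1 + Z/((Z² + Z²) + Z) = 1 + Z/(2*Z² + Z) = 1 + Z/(Z + 2*Z²))
O(-1)*s(-4) = (-9 + 2*(-1)²)*(2*(1 - 4)/(1 + 2*(-4))) = (-9 + 2*1)*(2*(-3)/(1 - 8)) = (-9 + 2)*(2*(-3)/(-7)) = -14*(-1)*(-3)/7 = -7*6/7 = -6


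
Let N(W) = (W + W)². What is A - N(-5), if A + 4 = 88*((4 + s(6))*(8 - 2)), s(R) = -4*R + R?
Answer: -7496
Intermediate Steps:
N(W) = 4*W² (N(W) = (2*W)² = 4*W²)
s(R) = -3*R
A = -7396 (A = -4 + 88*((4 - 3*6)*(8 - 2)) = -4 + 88*((4 - 18)*6) = -4 + 88*(-14*6) = -4 + 88*(-84) = -4 - 7392 = -7396)
A - N(-5) = -7396 - 4*(-5)² = -7396 - 4*25 = -7396 - 1*100 = -7396 - 100 = -7496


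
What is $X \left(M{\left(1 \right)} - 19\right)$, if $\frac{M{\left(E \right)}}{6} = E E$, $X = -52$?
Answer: $676$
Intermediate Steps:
$M{\left(E \right)} = 6 E^{2}$ ($M{\left(E \right)} = 6 E E = 6 E^{2}$)
$X \left(M{\left(1 \right)} - 19\right) = - 52 \left(6 \cdot 1^{2} - 19\right) = - 52 \left(6 \cdot 1 - 19\right) = - 52 \left(6 - 19\right) = \left(-52\right) \left(-13\right) = 676$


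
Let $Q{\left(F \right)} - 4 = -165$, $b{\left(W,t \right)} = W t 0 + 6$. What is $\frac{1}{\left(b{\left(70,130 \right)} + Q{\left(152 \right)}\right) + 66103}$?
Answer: $\frac{1}{65948} \approx 1.5163 \cdot 10^{-5}$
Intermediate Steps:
$b{\left(W,t \right)} = 6$ ($b{\left(W,t \right)} = 0 + 6 = 6$)
$Q{\left(F \right)} = -161$ ($Q{\left(F \right)} = 4 - 165 = -161$)
$\frac{1}{\left(b{\left(70,130 \right)} + Q{\left(152 \right)}\right) + 66103} = \frac{1}{\left(6 - 161\right) + 66103} = \frac{1}{-155 + 66103} = \frac{1}{65948}$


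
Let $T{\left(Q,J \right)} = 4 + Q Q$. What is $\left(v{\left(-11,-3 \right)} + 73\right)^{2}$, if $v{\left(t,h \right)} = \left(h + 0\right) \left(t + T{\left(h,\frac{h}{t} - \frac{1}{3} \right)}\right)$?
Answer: $4489$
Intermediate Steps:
$T{\left(Q,J \right)} = 4 + Q^{2}$
$v{\left(t,h \right)} = h \left(4 + t + h^{2}\right)$ ($v{\left(t,h \right)} = \left(h + 0\right) \left(t + \left(4 + h^{2}\right)\right) = h \left(4 + t + h^{2}\right)$)
$\left(v{\left(-11,-3 \right)} + 73\right)^{2} = \left(- 3 \left(4 - 11 + \left(-3\right)^{2}\right) + 73\right)^{2} = \left(- 3 \left(4 - 11 + 9\right) + 73\right)^{2} = \left(\left(-3\right) 2 + 73\right)^{2} = \left(-6 + 73\right)^{2} = 67^{2} = 4489$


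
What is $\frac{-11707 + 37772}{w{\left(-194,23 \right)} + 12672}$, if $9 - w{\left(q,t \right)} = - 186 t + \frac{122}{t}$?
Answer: $\frac{9223}{5999} \approx 1.5374$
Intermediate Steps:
$w{\left(q,t \right)} = 9 - \frac{122}{t} + 186 t$ ($w{\left(q,t \right)} = 9 - \left(- 186 t + \frac{122}{t}\right) = 9 + \left(- \frac{122}{t} + 186 t\right) = 9 - \frac{122}{t} + 186 t$)
$\frac{-11707 + 37772}{w{\left(-194,23 \right)} + 12672} = \frac{-11707 + 37772}{\left(9 - \frac{122}{23} + 186 \cdot 23\right) + 12672} = \frac{26065}{\left(9 - \frac{122}{23} + 4278\right) + 12672} = \frac{26065}{\frac{98479}{23} + 12672} = \frac{26065}{\frac{389935}{23}} = 26065 \cdot \frac{23}{389935} = \frac{9223}{5999}$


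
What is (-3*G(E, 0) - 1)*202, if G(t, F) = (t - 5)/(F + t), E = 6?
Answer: -303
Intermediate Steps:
G(t, F) = (-5 + t)/(F + t)
(-3*G(E, 0) - 1)*202 = (-3*(-5 + 6)/(0 + 6) - 1)*202 = (-3/6 - 1)*202 = (-1/2 - 1)*202 = (-3*⅙ - 1)*202 = (-½ - 1)*202 = -3/2*202 = -303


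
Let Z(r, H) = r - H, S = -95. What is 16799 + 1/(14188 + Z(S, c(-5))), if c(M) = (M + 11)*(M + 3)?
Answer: 236949896/14105 ≈ 16799.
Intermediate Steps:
c(M) = (3 + M)*(11 + M) (c(M) = (11 + M)*(3 + M) = (3 + M)*(11 + M))
16799 + 1/(14188 + Z(S, c(-5))) = 16799 + 1/(14188 + (-95 - (33 + (-5)**2 + 14*(-5)))) = 16799 + 1/(14188 + (-95 - (33 + 25 - 70))) = 16799 + 1/(14188 + (-95 - 1*(-12))) = 16799 + 1/(14188 + (-95 + 12)) = 16799 + 1/(14188 - 83) = 16799 + 1/14105 = 236949896/14105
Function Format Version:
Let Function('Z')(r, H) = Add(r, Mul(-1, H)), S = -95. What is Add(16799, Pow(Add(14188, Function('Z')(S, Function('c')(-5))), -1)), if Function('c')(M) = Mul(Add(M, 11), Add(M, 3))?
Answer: Rational(236949896, 14105) ≈ 16799.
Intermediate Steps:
Function('c')(M) = Mul(Add(3, M), Add(11, M)) (Function('c')(M) = Mul(Add(11, M), Add(3, M)) = Mul(Add(3, M), Add(11, M)))
Add(16799, Pow(Add(14188, Function('Z')(S, Function('c')(-5))), -1)) = Add(16799, Pow(Add(14188, Add(-95, Mul(-1, Add(33, Pow(-5, 2), Mul(14, -5))))), -1)) = Add(16799, Pow(Add(14188, Add(-95, Mul(-1, Add(33, 25, -70)))), -1)) = Add(16799, Pow(Add(14188, Add(-95, Mul(-1, -12))), -1)) = Add(16799, Pow(Add(14188, Add(-95, 12)), -1)) = Add(16799, Pow(Add(14188, -83), -1)) = Add(16799, Pow(14105, -1)) = Add(16799, Rational(1, 14105)) = Rational(236949896, 14105)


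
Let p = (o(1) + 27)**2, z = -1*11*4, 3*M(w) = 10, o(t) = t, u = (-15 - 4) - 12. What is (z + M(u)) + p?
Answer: 2230/3 ≈ 743.33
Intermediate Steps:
u = -31 (u = -19 - 12 = -31)
M(w) = 10/3 (M(w) = (1/3)*10 = 10/3)
z = -44 (z = -11*4 = -44)
p = 784 (p = (1 + 27)**2 = 28**2 = 784)
(z + M(u)) + p = (-44 + 10/3) + 784 = -122/3 + 784 = 2230/3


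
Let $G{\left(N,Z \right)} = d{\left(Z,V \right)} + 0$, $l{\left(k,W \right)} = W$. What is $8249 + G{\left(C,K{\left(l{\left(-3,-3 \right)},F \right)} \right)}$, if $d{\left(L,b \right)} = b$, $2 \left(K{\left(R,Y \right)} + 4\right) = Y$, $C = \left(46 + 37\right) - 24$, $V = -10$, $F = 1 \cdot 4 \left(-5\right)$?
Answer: $8239$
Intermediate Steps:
$F = -20$ ($F = 4 \left(-5\right) = -20$)
$C = 59$ ($C = 83 - 24 = 59$)
$K{\left(R,Y \right)} = -4 + \frac{Y}{2}$
$G{\left(N,Z \right)} = -10$ ($G{\left(N,Z \right)} = -10 + 0 = -10$)
$8249 + G{\left(C,K{\left(l{\left(-3,-3 \right)},F \right)} \right)} = 8249 - 10 = 8239$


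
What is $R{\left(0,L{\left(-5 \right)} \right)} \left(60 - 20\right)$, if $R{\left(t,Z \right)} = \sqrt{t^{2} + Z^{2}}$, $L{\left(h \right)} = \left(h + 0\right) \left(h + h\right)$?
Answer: $2000$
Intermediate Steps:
$L{\left(h \right)} = 2 h^{2}$ ($L{\left(h \right)} = h 2 h = 2 h^{2}$)
$R{\left(t,Z \right)} = \sqrt{Z^{2} + t^{2}}$
$R{\left(0,L{\left(-5 \right)} \right)} \left(60 - 20\right) = \sqrt{\left(2 \left(-5\right)^{2}\right)^{2} + 0^{2}} \left(60 - 20\right) = \sqrt{\left(2 \cdot 25\right)^{2} + 0} \cdot 40 = \sqrt{50^{2} + 0} \cdot 40 = \sqrt{2500 + 0} \cdot 40 = \sqrt{2500} \cdot 40 = 50 \cdot 40 = 2000$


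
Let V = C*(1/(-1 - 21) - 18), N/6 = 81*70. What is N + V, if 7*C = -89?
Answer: 5274413/154 ≈ 34249.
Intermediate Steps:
C = -89/7 (C = (1/7)*(-89) = -89/7 ≈ -12.714)
N = 34020 (N = 6*(81*70) = 6*5670 = 34020)
V = 35333/154 (V = -89*(1/(-1 - 21) - 18)/7 = -89*(1/(-22) - 18)/7 = -89*(-1/22 - 18)/7 = -89/7*(-397/22) = 35333/154 ≈ 229.44)
N + V = 34020 + 35333/154 = 5274413/154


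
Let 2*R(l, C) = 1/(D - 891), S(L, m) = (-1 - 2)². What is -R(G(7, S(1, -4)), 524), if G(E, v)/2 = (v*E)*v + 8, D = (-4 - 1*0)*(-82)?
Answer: 1/1126 ≈ 0.00088810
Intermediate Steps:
D = 328 (D = (-4 + 0)*(-82) = -4*(-82) = 328)
S(L, m) = 9 (S(L, m) = (-3)² = 9)
G(E, v) = 16 + 2*E*v² (G(E, v) = 2*((v*E)*v + 8) = 2*((E*v)*v + 8) = 2*(E*v² + 8) = 2*(8 + E*v²) = 16 + 2*E*v²)
R(l, C) = -1/1126 (R(l, C) = 1/(2*(328 - 891)) = (½)/(-563) = (½)*(-1/563) = -1/1126)
-R(G(7, S(1, -4)), 524) = -1*(-1/1126) = 1/1126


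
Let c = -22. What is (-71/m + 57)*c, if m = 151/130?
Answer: 13706/151 ≈ 90.768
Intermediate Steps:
m = 151/130 (m = 151*(1/130) = 151/130 ≈ 1.1615)
(-71/m + 57)*c = (-71/151/130 + 57)*(-22) = (-71*130/151 + 57)*(-22) = (-9230/151 + 57)*(-22) = -623/151*(-22) = 13706/151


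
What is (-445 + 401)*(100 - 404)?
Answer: 13376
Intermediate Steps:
(-445 + 401)*(100 - 404) = -44*(-304) = 13376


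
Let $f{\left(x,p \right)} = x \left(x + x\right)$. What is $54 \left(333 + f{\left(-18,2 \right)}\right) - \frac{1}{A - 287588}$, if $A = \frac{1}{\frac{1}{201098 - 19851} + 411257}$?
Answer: $\frac{1135579797967966404662}{21436549965896993} \approx 52974.0$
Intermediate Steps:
$f{\left(x,p \right)} = 2 x^{2}$ ($f{\left(x,p \right)} = x 2 x = 2 x^{2}$)
$A = \frac{181247}{74539097480}$ ($A = \frac{1}{\frac{1}{181247} + 411257} = \frac{1}{\frac{74539097480}{181247}} = \frac{181247}{74539097480} \approx 2.4316 \cdot 10^{-6}$)
$54 \left(333 + f{\left(-18,2 \right)}\right) - \frac{1}{A - 287588} = 54 \left(333 + 2 \left(-18\right)^{2}\right) - \frac{1}{\frac{181247}{74539097480} - 287588} = 54 \left(333 + 2 \cdot 324\right) - \frac{1}{- \frac{21436549965896993}{74539097480}} = 54 \left(333 + 648\right) - - \frac{74539097480}{21436549965896993} = 54 \cdot 981 + \frac{74539097480}{21436549965896993} = 52974 + \frac{74539097480}{21436549965896993} = \frac{1135579797967966404662}{21436549965896993}$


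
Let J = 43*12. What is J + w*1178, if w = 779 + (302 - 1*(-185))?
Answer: 1491864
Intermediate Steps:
J = 516
w = 1266 (w = 779 + (302 + 185) = 779 + 487 = 1266)
J + w*1178 = 516 + 1266*1178 = 516 + 1491348 = 1491864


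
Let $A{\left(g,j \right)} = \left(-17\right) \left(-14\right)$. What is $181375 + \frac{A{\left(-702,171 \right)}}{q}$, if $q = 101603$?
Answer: $\frac{18428244363}{101603} \approx 1.8138 \cdot 10^{5}$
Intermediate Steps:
$A{\left(g,j \right)} = 238$
$181375 + \frac{A{\left(-702,171 \right)}}{q} = 181375 + \frac{238}{101603} = \frac{18428244363}{101603}$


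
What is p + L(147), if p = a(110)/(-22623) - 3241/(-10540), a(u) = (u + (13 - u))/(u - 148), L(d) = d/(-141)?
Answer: -156514616351/212932653060 ≈ -0.73504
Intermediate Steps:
L(d) = -d/141 (L(d) = d*(-1/141) = -d/141)
a(u) = 13/(-148 + u)
p = 1393170227/4530481980 (p = (13/(-148 + 110))/(-22623) - 3241/(-10540) = (13/(-38))*(-1/22623) - 3241*(-1/10540) = (13*(-1/38))*(-1/22623) + 3241/10540 = -13/38*(-1/22623) + 3241/10540 = 13/859674 + 3241/10540 = 1393170227/4530481980 ≈ 0.30751)
p + L(147) = 1393170227/4530481980 - 1/141*147 = 1393170227/4530481980 - 49/47 = -156514616351/212932653060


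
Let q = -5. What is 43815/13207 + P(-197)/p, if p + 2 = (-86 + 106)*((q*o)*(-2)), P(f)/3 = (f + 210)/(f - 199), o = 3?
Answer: 266031473/80192904 ≈ 3.3174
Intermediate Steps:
P(f) = 3*(210 + f)/(-199 + f) (P(f) = 3*((f + 210)/(f - 199)) = 3*((210 + f)/(-199 + f)) = 3*(210 + f)/(-199 + f))
p = 598 (p = -2 + (-86 + 106)*(-5*3*(-2)) = -2 + 20*(-15*(-2)) = -2 + 20*30 = -2 + 600 = 598)
43815/13207 + P(-197)/p = 43815/13207 + (3*(210 - 197)/(-199 - 197))/598 = 43815*(1/13207) + (3*13/(-396))*(1/598) = 43815/13207 + (3*(-1/396)*13)*(1/598) = 43815/13207 - 13/132*1/598 = 43815/13207 - 1/6072 = 266031473/80192904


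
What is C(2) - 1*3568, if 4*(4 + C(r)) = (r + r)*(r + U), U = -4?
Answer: -3574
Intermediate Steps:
C(r) = -4 + r*(-4 + r)/2 (C(r) = -4 + ((r + r)*(r - 4))/4 = -4 + ((2*r)*(-4 + r))/4 = -4 + (2*r*(-4 + r))/4 = -4 + r*(-4 + r)/2)
C(2) - 1*3568 = (-4 + (½)*2² - 2*2) - 1*3568 = (-4 + (½)*4 - 4) - 3568 = (-4 + 2 - 4) - 3568 = -6 - 3568 = -3574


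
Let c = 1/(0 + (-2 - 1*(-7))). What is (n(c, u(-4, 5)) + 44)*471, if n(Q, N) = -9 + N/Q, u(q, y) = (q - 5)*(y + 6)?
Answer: -216660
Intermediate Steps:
u(q, y) = (-5 + q)*(6 + y)
c = ⅕ (c = 1/(0 + (-2 + 7)) = 1/(0 + 5) = 1/5 = ⅕ ≈ 0.20000)
(n(c, u(-4, 5)) + 44)*471 = ((-9 + (-30 - 5*5 + 6*(-4) - 4*5)/(⅕)) + 44)*471 = ((-9 + (-30 - 25 - 24 - 20)*5) + 44)*471 = ((-9 - 99*5) + 44)*471 = ((-9 - 495) + 44)*471 = (-504 + 44)*471 = -460*471 = -216660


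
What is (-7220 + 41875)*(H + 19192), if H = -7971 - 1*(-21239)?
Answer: 1124901300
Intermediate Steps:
H = 13268 (H = -7971 + 21239 = 13268)
(-7220 + 41875)*(H + 19192) = (-7220 + 41875)*(13268 + 19192) = 34655*32460 = 1124901300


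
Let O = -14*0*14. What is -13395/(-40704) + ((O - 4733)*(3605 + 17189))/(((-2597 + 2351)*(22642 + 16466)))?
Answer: 172286410907/16316483328 ≈ 10.559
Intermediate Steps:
O = 0 (O = 0*14 = 0)
-13395/(-40704) + ((O - 4733)*(3605 + 17189))/(((-2597 + 2351)*(22642 + 16466))) = -13395/(-40704) + ((0 - 4733)*(3605 + 17189))/(((-2597 + 2351)*(22642 + 16466))) = -13395*(-1/40704) + (-4733*20794)/((-246*39108)) = 4465/13568 - 98418002/(-9620568) = 4465/13568 - 98418002*(-1/9620568) = 4465/13568 + 49209001/4810284 = 172286410907/16316483328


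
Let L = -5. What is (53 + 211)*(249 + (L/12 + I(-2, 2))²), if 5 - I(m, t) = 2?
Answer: 404987/6 ≈ 67498.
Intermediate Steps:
I(m, t) = 3 (I(m, t) = 5 - 1*2 = 5 - 2 = 3)
(53 + 211)*(249 + (L/12 + I(-2, 2))²) = (53 + 211)*(249 + (-5/12 + 3)²) = 264*(249 + (-5*1/12 + 3)²) = 264*(249 + (-5/12 + 3)²) = 264*(249 + (31/12)²) = 264*(249 + 961/144) = 264*(36817/144) = 404987/6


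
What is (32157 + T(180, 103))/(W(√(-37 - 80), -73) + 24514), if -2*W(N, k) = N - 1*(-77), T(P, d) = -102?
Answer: 174347145/133122251 + 10685*I*√13/133122251 ≈ 1.3097 + 0.0002894*I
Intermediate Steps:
W(N, k) = -77/2 - N/2 (W(N, k) = -(N - 1*(-77))/2 = -(N + 77)/2 = -(77 + N)/2 = -77/2 - N/2)
(32157 + T(180, 103))/(W(√(-37 - 80), -73) + 24514) = (32157 - 102)/((-77/2 - √(-37 - 80)/2) + 24514) = 32055/((-77/2 - 3*I*√13/2) + 24514) = 32055/(48951/2 - 3*I*√13/2)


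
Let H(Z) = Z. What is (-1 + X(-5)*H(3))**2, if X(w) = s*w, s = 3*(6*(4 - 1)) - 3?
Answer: 586756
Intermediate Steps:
s = 51 (s = 3*(6*3) - 3 = 3*18 - 3 = 54 - 3 = 51)
X(w) = 51*w
(-1 + X(-5)*H(3))**2 = (-1 + (51*(-5))*3)**2 = (-1 - 255*3)**2 = (-1 - 765)**2 = (-766)**2 = 586756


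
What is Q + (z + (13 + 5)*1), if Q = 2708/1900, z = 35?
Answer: 25852/475 ≈ 54.425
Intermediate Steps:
Q = 677/475 (Q = 2708*(1/1900) = 677/475 ≈ 1.4253)
Q + (z + (13 + 5)*1) = 677/475 + (35 + (13 + 5)*1) = 677/475 + (35 + 18*1) = 677/475 + (35 + 18) = 677/475 + 53 = 25852/475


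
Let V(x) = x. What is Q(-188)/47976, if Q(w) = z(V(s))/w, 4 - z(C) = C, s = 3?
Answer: -1/9019488 ≈ -1.1087e-7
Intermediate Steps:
z(C) = 4 - C
Q(w) = 1/w (Q(w) = (4 - 1*3)/w = (4 - 3)/w = 1/w)
Q(-188)/47976 = 1/(-188*47976) = -1/188*1/47976 = -1/9019488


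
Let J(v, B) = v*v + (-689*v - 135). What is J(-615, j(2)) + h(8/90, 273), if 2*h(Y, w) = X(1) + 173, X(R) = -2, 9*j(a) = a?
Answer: 1603821/2 ≈ 8.0191e+5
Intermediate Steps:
j(a) = a/9
h(Y, w) = 171/2 (h(Y, w) = (-2 + 173)/2 = (½)*171 = 171/2)
J(v, B) = -135 + v² - 689*v (J(v, B) = v² + (-135 - 689*v) = -135 + v² - 689*v)
J(-615, j(2)) + h(8/90, 273) = (-135 + (-615)² - 689*(-615)) + 171/2 = (-135 + 378225 + 423735) + 171/2 = 801825 + 171/2 = 1603821/2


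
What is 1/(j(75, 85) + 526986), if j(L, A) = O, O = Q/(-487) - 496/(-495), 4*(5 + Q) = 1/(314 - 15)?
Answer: 288313740/151937596443437 ≈ 1.8976e-6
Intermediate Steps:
Q = -5979/1196 (Q = -5 + 1/(4*(314 - 15)) = -5 + (¼)/299 = -5 + (¼)*(1/299) = -5 + 1/1196 = -5979/1196 ≈ -4.9992)
O = 291855797/288313740 (O = -5979/1196/(-487) - 496/(-495) = -5979/1196*(-1/487) - 496*(-1/495) = 5979/582452 + 496/495 = 291855797/288313740 ≈ 1.0123)
j(L, A) = 291855797/288313740
1/(j(75, 85) + 526986) = 1/(291855797/288313740 + 526986) = 1/(151937596443437/288313740) = 288313740/151937596443437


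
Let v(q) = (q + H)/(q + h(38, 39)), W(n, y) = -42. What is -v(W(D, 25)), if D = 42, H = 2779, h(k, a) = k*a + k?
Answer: -2737/1478 ≈ -1.8518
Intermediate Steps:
h(k, a) = k + a*k (h(k, a) = a*k + k = k + a*k)
v(q) = (2779 + q)/(1520 + q) (v(q) = (q + 2779)/(q + 38*(1 + 39)) = (2779 + q)/(q + 38*40) = (2779 + q)/(q + 1520) = (2779 + q)/(1520 + q))
-v(W(D, 25)) = -(2779 - 42)/(1520 - 42) = -2737/1478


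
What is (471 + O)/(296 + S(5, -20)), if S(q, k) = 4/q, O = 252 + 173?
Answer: 160/53 ≈ 3.0189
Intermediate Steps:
O = 425
(471 + O)/(296 + S(5, -20)) = (471 + 425)/(296 + 4/5) = 896/(296 + 4*(1/5)) = 896/(296 + 4/5) = 896/(1484/5) = 896*(5/1484) = 160/53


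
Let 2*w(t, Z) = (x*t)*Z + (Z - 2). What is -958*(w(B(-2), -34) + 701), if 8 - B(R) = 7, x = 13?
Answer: -442596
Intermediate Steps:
B(R) = 1 (B(R) = 8 - 1*7 = 8 - 7 = 1)
w(t, Z) = -1 + Z/2 + 13*Z*t/2 (w(t, Z) = ((13*t)*Z + (Z - 2))/2 = (13*Z*t + (-2 + Z))/2 = (-2 + Z + 13*Z*t)/2 = -1 + Z/2 + 13*Z*t/2)
-958*(w(B(-2), -34) + 701) = -958*((-1 + (½)*(-34) + (13/2)*(-34)*1) + 701) = -958*((-1 - 17 - 221) + 701) = -958*(-239 + 701) = -958*462 = -442596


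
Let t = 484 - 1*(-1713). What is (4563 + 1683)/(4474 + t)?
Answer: 6246/6671 ≈ 0.93629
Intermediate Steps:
t = 2197 (t = 484 + 1713 = 2197)
(4563 + 1683)/(4474 + t) = (4563 + 1683)/(4474 + 2197) = 6246/6671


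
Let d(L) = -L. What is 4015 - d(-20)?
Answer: 3995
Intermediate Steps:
4015 - d(-20) = 4015 - (-1)*(-20) = 4015 - 1*20 = 4015 - 20 = 3995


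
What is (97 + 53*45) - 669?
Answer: 1813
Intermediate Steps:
(97 + 53*45) - 669 = (97 + 2385) - 669 = 2482 - 669 = 1813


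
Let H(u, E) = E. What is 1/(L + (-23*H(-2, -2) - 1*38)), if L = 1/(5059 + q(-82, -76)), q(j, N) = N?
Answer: 4983/39865 ≈ 0.12500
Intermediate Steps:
L = 1/4983 (L = 1/(5059 - 76) = 1/4983 ≈ 0.00020068)
1/(L + (-23*H(-2, -2) - 1*38)) = 1/(1/4983 + (-23*(-2) - 1*38)) = 1/(1/4983 + (46 - 38)) = 1/(1/4983 + 8) = 1/(39865/4983) = 4983/39865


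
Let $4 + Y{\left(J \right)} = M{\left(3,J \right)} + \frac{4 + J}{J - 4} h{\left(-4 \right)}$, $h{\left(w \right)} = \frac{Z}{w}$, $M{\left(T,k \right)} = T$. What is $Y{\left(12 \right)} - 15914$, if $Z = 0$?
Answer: $-15915$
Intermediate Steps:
$h{\left(w \right)} = 0$ ($h{\left(w \right)} = \frac{0}{w} = 0$)
$Y{\left(J \right)} = -1$ ($Y{\left(J \right)} = -4 + \left(3 + \frac{4 + J}{J - 4} \cdot 0\right) = -4 + \left(3 + \frac{4 + J}{-4 + J} 0\right) = -4 + \left(3 + 0\right) = -4 + 3 = -1$)
$Y{\left(12 \right)} - 15914 = -1 - 15914 = -15915$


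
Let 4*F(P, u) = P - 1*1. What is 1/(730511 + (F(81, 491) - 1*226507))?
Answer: 1/504024 ≈ 1.9840e-6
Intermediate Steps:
F(P, u) = -¼ + P/4 (F(P, u) = (P - 1*1)/4 = (P - 1)/4 = (-1 + P)/4 = -¼ + P/4)
1/(730511 + (F(81, 491) - 1*226507)) = 1/(730511 + ((-¼ + (¼)*81) - 1*226507)) = 1/(730511 + ((-¼ + 81/4) - 226507)) = 1/(730511 + (20 - 226507)) = 1/(730511 - 226487) = 1/504024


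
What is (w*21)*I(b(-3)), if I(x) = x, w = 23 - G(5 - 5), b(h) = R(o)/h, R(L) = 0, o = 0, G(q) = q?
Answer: 0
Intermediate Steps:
b(h) = 0 (b(h) = 0/h = 0)
w = 23 (w = 23 - (5 - 5) = 23 - 1*0 = 23 + 0 = 23)
(w*21)*I(b(-3)) = (23*21)*0 = 483*0 = 0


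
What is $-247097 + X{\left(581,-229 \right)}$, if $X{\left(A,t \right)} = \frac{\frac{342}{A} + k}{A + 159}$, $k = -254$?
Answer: $- \frac{26559257853}{107485} \approx -2.471 \cdot 10^{5}$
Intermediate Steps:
$X{\left(A,t \right)} = \frac{-254 + \frac{342}{A}}{159 + A}$ ($X{\left(A,t \right)} = \frac{\frac{342}{A} - 254}{A + 159} = \frac{-254 + \frac{342}{A}}{159 + A}$)
$-247097 + X{\left(581,-229 \right)} = -247097 + \frac{2 \left(171 - 73787\right)}{581 \left(159 + 581\right)} = -247097 + 2 \cdot \frac{1}{581} \cdot \frac{1}{740} \left(171 - 73787\right) = -247097 + 2 \cdot \frac{1}{581} \cdot \frac{1}{740} \left(-73616\right) = -247097 - \frac{36808}{107485} = - \frac{26559257853}{107485}$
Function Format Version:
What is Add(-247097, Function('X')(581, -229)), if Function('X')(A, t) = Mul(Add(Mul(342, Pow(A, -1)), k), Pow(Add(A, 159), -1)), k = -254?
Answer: Rational(-26559257853, 107485) ≈ -2.4710e+5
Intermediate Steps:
Function('X')(A, t) = Mul(Pow(Add(159, A), -1), Add(-254, Mul(342, Pow(A, -1)))) (Function('X')(A, t) = Mul(Add(Mul(342, Pow(A, -1)), -254), Pow(Add(A, 159), -1)) = Mul(Add(-254, Mul(342, Pow(A, -1))), Pow(Add(159, A), -1)) = Mul(Pow(Add(159, A), -1), Add(-254, Mul(342, Pow(A, -1)))))
Add(-247097, Function('X')(581, -229)) = Add(-247097, Mul(2, Pow(581, -1), Pow(Add(159, 581), -1), Add(171, Mul(-127, 581)))) = Add(-247097, Mul(2, Rational(1, 581), Pow(740, -1), Add(171, -73787))) = Add(-247097, Mul(2, Rational(1, 581), Rational(1, 740), -73616)) = Add(-247097, Rational(-36808, 107485)) = Rational(-26559257853, 107485)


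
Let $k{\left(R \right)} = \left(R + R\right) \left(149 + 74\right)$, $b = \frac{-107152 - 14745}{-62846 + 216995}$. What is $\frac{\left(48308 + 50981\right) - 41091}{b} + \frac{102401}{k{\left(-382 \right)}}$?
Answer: $- \frac{1528447550537441}{20767835684} \approx -73597.0$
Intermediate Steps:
$b = - \frac{121897}{154149} \approx -0.79077$
$k{\left(R \right)} = 446 R$ ($k{\left(R \right)} = 2 R 223 = 446 R$)
$\frac{\left(48308 + 50981\right) - 41091}{b} + \frac{102401}{k{\left(-382 \right)}} = \frac{\left(48308 + 50981\right) - 41091}{- \frac{121897}{154149}} + \frac{102401}{446 \left(-382\right)} = \left(99289 - 41091\right) \left(- \frac{154149}{121897}\right) + \frac{102401}{-170372} = 58198 \left(- \frac{154149}{121897}\right) + 102401 \left(- \frac{1}{170372}\right) = - \frac{8971163502}{121897} - \frac{102401}{170372} = - \frac{1528447550537441}{20767835684}$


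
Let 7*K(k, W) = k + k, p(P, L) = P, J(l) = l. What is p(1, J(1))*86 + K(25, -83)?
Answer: 652/7 ≈ 93.143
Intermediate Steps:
K(k, W) = 2*k/7 (K(k, W) = (k + k)/7 = (2*k)/7 = 2*k/7)
p(1, J(1))*86 + K(25, -83) = 1*86 + (2/7)*25 = 86 + 50/7 = 652/7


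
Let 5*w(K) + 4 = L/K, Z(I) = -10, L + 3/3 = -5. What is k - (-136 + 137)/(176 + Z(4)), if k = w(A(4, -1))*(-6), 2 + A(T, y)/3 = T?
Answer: 995/166 ≈ 5.9940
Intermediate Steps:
L = -6 (L = -1 - 5 = -6)
A(T, y) = -6 + 3*T
w(K) = -4/5 - 6/(5*K) (w(K) = -4/5 + (-6/K)/5 = -4/5 - 6/(5*K))
k = 6 (k = (2*(-3 - 2*(-6 + 3*4))/(5*(-6 + 3*4)))*(-6) = (2*(-3 - 2*(-6 + 12))/(5*(-6 + 12)))*(-6) = ((2/5)*(-3 - 2*6)/6)*(-6) = ((2/5)*(1/6)*(-3 - 12))*(-6) = ((2/5)*(1/6)*(-15))*(-6) = -1*(-6) = 6)
k - (-136 + 137)/(176 + Z(4)) = 6 - (-136 + 137)/(176 - 10) = 6 - 1/166 = 995/166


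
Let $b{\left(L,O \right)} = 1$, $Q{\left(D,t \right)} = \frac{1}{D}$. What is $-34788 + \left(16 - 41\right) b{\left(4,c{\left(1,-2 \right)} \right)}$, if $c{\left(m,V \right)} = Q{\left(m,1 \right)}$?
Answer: $-34813$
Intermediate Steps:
$c{\left(m,V \right)} = \frac{1}{m}$
$-34788 + \left(16 - 41\right) b{\left(4,c{\left(1,-2 \right)} \right)} = -34788 + \left(16 - 41\right) 1 = -34788 - 25 = -34813$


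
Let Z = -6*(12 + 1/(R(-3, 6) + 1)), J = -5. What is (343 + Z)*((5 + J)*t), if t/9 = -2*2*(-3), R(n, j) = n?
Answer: 0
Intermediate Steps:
t = 108 (t = 9*(-2*2*(-3)) = 9*(-4*(-3)) = 9*12 = 108)
Z = -69 (Z = -6*(12 + 1/(-3 + 1)) = -6*(12 + 1/(-2)) = -6*(12 - 1/2) = -6*23/2 = -69)
(343 + Z)*((5 + J)*t) = (343 - 69)*((5 - 5)*108) = 274*(0*108) = 274*0 = 0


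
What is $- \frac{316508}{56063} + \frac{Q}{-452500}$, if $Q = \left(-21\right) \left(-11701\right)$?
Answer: $- \frac{156995726423}{25368507500} \approx -6.1886$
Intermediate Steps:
$Q = 245721$
$- \frac{316508}{56063} + \frac{Q}{-452500} = - \frac{316508}{56063} + \frac{245721}{-452500} = \left(-316508\right) \frac{1}{56063} + 245721 \left(- \frac{1}{452500}\right) = - \frac{316508}{56063} - \frac{245721}{452500} = - \frac{156995726423}{25368507500}$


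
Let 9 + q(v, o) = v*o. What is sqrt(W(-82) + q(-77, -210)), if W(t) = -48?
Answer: sqrt(16113) ≈ 126.94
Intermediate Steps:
q(v, o) = -9 + o*v (q(v, o) = -9 + v*o = -9 + o*v)
sqrt(W(-82) + q(-77, -210)) = sqrt(-48 + (-9 - 210*(-77))) = sqrt(-48 + (-9 + 16170)) = sqrt(-48 + 16161) = sqrt(16113)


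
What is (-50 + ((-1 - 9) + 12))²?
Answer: 2304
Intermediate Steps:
(-50 + ((-1 - 9) + 12))² = (-50 + (-10 + 12))² = (-50 + 2)² = (-48)² = 2304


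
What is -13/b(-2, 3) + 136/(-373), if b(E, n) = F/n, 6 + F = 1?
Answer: 13867/1865 ≈ 7.4354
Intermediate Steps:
F = -5 (F = -6 + 1 = -5)
b(E, n) = -5/n
-13/b(-2, 3) + 136/(-373) = -13/((-5/3)) + 136/(-373) = -13/((-5*⅓)) + 136*(-1/373) = -13/(-5/3) - 136/373 = -13*(-⅗) - 136/373 = 39/5 - 136/373 = 13867/1865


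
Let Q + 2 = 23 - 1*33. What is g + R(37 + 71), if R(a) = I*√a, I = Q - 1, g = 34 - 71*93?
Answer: -6569 - 78*√3 ≈ -6704.1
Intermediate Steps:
Q = -12 (Q = -2 + (23 - 1*33) = -2 + (23 - 33) = -2 - 10 = -12)
g = -6569 (g = 34 - 6603 = -6569)
I = -13 (I = -12 - 1 = -13)
R(a) = -13*√a
g + R(37 + 71) = -6569 - 13*√(37 + 71) = -6569 - 78*√3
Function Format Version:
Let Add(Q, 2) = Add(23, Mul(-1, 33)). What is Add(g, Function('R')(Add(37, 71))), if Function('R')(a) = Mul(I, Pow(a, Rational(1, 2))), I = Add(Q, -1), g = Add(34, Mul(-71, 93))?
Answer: Add(-6569, Mul(-78, Pow(3, Rational(1, 2)))) ≈ -6704.1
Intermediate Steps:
Q = -12 (Q = Add(-2, Add(23, Mul(-1, 33))) = Add(-2, Add(23, -33)) = Add(-2, -10) = -12)
g = -6569 (g = Add(34, -6603) = -6569)
I = -13 (I = Add(-12, -1) = -13)
Function('R')(a) = Mul(-13, Pow(a, Rational(1, 2)))
Add(g, Function('R')(Add(37, 71))) = Add(-6569, Mul(-13, Pow(Add(37, 71), Rational(1, 2)))) = Add(-6569, Mul(-13, Pow(108, Rational(1, 2)))) = Add(-6569, Mul(-13, Mul(6, Pow(3, Rational(1, 2))))) = Add(-6569, Mul(-78, Pow(3, Rational(1, 2))))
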